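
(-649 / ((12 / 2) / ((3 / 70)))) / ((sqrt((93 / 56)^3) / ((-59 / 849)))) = 153164*sqrt(1302) / 36715005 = 0.15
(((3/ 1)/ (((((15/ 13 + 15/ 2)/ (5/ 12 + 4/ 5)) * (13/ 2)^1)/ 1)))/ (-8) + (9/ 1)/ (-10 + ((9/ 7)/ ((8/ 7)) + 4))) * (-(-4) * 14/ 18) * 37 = -56189791/ 263250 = -213.45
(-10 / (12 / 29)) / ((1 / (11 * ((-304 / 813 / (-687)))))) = -242440 / 1675593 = -0.14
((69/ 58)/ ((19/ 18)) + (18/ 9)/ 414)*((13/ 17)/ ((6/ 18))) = 98722/ 38019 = 2.60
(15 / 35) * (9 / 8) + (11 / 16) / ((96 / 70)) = 5287 / 5376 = 0.98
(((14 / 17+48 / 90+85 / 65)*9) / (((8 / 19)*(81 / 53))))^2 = 79118018518561 / 56968142400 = 1388.81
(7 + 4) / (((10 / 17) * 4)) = 187 / 40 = 4.68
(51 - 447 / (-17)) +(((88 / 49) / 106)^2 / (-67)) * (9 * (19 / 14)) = 4156347142818 / 53773172957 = 77.29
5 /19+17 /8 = 363 /152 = 2.39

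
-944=-944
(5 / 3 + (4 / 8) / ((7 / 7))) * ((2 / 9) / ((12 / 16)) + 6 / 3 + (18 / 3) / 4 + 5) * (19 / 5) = 23465 / 324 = 72.42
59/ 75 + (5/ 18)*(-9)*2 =-316/ 75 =-4.21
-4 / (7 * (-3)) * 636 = 848 / 7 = 121.14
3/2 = 1.50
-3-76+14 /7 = -77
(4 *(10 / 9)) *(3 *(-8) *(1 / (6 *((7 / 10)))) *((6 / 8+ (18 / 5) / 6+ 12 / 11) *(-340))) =21077.06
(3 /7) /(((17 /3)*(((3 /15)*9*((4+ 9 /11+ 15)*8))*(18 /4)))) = 0.00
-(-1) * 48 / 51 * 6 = 96 / 17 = 5.65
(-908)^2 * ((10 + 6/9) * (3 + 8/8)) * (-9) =-316594176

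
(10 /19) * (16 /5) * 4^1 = 128 /19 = 6.74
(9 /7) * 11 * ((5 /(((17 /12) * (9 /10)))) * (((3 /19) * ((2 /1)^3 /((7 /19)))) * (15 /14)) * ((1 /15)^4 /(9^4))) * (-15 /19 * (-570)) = 0.00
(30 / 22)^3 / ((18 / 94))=17625 / 1331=13.24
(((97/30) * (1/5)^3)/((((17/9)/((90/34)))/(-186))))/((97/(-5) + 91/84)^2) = -35073648/1745272445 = -0.02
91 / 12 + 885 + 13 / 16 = 42883 / 48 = 893.40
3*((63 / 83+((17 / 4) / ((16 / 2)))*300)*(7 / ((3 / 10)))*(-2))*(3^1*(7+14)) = -234455445 / 166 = -1412382.20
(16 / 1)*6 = 96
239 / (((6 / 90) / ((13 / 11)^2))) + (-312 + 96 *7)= 649425 / 121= 5367.15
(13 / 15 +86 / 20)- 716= -4265 / 6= -710.83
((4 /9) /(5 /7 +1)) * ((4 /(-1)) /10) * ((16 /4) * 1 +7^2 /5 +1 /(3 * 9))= -26152 /18225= -1.43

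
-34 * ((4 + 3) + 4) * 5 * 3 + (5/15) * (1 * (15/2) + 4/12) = -100933/18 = -5607.39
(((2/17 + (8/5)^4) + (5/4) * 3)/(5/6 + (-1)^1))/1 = -1328709/21250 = -62.53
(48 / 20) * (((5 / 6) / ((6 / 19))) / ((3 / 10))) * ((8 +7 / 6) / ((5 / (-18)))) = -2090 / 3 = -696.67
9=9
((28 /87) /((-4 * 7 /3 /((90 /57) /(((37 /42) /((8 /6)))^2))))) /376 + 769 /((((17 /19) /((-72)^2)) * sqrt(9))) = 895110360089424 /602700881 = 1485165.18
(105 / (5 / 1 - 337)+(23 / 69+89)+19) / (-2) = -107585 / 1992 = -54.01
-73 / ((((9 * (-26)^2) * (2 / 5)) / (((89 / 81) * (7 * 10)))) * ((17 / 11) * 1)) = -12506725 / 8377668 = -1.49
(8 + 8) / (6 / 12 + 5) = 2.91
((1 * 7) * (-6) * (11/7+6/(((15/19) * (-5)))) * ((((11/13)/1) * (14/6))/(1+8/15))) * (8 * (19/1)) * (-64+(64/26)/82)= 21549217536/796835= 27043.51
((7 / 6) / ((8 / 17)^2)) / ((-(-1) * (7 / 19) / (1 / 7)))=5491 / 2688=2.04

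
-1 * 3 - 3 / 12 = -13 / 4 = -3.25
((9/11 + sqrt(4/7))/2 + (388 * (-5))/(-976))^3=876257125 * sqrt(7)/352988944 + 286081015729/19335149504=21.36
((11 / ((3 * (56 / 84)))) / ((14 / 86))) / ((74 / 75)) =35475 / 1036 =34.24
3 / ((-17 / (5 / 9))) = -5 / 51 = -0.10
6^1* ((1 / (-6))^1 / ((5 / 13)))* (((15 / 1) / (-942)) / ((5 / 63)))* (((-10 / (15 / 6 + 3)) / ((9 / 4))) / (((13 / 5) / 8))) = -2240 / 1727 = -1.30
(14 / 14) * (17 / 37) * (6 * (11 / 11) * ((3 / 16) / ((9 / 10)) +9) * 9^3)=2738853 / 148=18505.76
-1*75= -75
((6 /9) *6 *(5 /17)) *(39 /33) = 1.39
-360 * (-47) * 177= 2994840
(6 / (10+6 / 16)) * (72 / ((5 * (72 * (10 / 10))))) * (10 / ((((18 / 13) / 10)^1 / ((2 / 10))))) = 416 / 249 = 1.67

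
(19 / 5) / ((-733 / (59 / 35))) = -1121 / 128275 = -0.01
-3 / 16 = -0.19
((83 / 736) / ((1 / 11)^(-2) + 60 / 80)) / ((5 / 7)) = 581 / 448040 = 0.00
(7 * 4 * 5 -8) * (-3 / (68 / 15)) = -1485 / 17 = -87.35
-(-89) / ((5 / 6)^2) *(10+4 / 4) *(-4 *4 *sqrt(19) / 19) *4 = -2255616 *sqrt(19) / 475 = -20698.95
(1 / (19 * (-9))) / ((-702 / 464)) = 0.00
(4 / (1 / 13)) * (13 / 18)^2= 2197 / 81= 27.12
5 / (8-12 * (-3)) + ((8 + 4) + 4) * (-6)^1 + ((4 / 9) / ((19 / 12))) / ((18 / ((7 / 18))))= -19477891 / 203148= -95.88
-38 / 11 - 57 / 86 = -3895 / 946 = -4.12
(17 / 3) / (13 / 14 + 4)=238 / 207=1.15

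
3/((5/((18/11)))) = 54/55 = 0.98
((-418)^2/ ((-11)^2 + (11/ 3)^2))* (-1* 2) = -12996/ 5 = -2599.20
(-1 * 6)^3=-216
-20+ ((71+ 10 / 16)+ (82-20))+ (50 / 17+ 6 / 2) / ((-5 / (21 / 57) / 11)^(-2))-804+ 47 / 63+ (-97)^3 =-6628294651435 / 7257096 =-913353.59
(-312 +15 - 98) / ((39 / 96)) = -12640 / 13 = -972.31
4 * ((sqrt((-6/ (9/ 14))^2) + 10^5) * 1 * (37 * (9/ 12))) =11101036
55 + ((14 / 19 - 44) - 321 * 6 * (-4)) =146599 / 19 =7715.74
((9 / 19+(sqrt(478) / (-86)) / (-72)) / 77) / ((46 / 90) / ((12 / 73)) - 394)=-4860 / 308811503 - 15 *sqrt(478) / 2795556764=-0.00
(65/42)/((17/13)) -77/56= -547/2856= -0.19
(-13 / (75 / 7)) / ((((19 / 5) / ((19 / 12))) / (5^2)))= -455 / 36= -12.64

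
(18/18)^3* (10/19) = 10/19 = 0.53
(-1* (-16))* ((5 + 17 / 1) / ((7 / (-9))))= -3168 / 7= -452.57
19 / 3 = 6.33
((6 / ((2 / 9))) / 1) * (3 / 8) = 81 / 8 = 10.12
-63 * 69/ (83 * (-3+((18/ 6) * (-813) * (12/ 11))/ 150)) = 398475/ 157783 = 2.53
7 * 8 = 56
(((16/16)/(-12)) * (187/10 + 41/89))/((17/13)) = -221689/181560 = -1.22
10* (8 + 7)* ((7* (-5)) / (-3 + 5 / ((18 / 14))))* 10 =-118125 / 2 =-59062.50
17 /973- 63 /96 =-19889 /31136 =-0.64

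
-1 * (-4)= 4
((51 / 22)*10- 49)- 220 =-2704 / 11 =-245.82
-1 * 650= -650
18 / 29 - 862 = -24980 / 29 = -861.38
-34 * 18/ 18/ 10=-17/ 5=-3.40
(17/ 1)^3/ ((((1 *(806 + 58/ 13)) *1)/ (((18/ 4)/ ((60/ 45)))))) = 574821/ 28096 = 20.46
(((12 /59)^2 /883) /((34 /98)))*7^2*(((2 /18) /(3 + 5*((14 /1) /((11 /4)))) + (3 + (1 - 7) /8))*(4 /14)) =0.00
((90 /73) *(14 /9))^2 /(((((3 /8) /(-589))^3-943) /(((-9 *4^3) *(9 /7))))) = 1518584173992345600 /525742708650559499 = 2.89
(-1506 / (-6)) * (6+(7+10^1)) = 5773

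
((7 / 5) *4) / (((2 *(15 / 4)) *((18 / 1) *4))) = 0.01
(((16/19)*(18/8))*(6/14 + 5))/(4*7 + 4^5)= 18/1841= 0.01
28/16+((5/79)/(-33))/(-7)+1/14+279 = 20498861/72996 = 280.82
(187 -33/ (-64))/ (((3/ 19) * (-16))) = -228019/ 3072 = -74.22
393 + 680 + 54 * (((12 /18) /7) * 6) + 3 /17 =1104.03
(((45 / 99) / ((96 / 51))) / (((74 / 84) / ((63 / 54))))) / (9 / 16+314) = 595 / 585266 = 0.00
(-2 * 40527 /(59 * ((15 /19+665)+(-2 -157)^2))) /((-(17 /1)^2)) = 1540026 /8405955439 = 0.00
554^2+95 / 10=613851 / 2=306925.50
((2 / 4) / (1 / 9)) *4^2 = 72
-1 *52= -52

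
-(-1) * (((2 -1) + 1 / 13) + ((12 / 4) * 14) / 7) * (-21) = -1932 / 13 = -148.62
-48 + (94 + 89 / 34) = 1653 / 34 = 48.62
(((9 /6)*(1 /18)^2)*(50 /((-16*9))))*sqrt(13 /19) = -25*sqrt(247) /295488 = -0.00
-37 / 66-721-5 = -726.56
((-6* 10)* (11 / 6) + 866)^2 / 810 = 3528 / 5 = 705.60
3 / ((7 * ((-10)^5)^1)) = -3 / 700000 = -0.00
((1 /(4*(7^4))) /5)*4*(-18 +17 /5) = -0.00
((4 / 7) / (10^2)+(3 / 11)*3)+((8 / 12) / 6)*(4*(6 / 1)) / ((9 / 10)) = 196822 / 51975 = 3.79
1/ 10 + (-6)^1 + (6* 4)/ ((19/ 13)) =1999/ 190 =10.52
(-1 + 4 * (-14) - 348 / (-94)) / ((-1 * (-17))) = -2505 / 799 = -3.14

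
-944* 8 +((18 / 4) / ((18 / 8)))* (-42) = -7636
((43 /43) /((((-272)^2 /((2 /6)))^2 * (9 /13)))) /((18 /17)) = 13 /469444460544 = 0.00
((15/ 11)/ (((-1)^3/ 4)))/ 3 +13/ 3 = 83/ 33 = 2.52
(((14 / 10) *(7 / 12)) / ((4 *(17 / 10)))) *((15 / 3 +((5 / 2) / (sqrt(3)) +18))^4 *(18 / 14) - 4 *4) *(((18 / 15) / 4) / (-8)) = -16984527 / 10240 - 1026053 *sqrt(3) / 4352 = -2067.00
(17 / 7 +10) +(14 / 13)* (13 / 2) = 136 / 7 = 19.43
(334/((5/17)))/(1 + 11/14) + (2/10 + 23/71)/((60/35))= 11293289/17750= 636.24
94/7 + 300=2194/7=313.43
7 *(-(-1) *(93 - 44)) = 343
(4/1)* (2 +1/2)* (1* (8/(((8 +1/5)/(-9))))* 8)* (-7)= 201600/41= 4917.07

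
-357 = -357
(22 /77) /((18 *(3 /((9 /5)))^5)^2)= 0.00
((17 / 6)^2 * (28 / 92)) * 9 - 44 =-2025 / 92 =-22.01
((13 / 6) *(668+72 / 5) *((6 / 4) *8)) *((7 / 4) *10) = 310492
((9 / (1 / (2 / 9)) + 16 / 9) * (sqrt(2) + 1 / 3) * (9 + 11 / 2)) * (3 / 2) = 493 / 18 + 493 * sqrt(2) / 6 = 143.59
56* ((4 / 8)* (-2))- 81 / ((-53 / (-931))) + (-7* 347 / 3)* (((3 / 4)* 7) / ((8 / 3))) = -5211605 / 1696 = -3072.88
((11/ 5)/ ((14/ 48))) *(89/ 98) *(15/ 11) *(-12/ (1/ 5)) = -192240/ 343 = -560.47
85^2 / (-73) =-7225 / 73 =-98.97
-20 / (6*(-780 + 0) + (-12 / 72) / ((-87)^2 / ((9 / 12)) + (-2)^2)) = 1211520 / 283495681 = 0.00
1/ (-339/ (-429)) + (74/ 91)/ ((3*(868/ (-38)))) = 8392024/ 6694233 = 1.25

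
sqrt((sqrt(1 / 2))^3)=2^(1 / 4) / 2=0.59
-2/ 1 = -2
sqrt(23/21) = sqrt(483)/21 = 1.05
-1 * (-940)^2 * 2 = -1767200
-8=-8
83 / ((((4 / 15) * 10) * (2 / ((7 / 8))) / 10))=8715 / 64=136.17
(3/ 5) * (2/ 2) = 3/ 5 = 0.60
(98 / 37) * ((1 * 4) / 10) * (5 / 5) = 196 / 185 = 1.06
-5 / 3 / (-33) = 5 / 99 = 0.05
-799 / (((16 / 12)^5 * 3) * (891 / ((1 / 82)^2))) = -799 / 75739136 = -0.00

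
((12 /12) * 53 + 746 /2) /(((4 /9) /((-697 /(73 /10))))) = -6680745 /73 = -91517.05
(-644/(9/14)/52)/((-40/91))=7889/180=43.83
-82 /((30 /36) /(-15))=1476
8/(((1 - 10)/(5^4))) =-5000/9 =-555.56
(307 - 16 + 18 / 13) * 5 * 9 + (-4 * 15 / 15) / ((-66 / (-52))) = 5643133 / 429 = 13154.16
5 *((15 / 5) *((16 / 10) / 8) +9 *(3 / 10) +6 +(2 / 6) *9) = 61.50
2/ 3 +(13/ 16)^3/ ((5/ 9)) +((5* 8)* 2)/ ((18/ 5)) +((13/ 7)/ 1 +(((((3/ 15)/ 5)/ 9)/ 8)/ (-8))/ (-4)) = 18430023/ 716800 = 25.71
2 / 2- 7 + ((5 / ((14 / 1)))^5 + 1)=-2685995 / 537824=-4.99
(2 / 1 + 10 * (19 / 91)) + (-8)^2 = 6196 / 91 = 68.09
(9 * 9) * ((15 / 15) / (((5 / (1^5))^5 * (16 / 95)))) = 1539 / 10000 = 0.15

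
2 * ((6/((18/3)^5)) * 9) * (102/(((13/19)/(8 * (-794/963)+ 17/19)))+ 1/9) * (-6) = 10638943/150228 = 70.82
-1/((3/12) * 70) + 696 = 24358/35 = 695.94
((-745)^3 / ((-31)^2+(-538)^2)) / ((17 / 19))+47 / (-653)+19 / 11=-11274733979295 / 7092328991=-1589.71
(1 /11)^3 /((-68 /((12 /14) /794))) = -3 /251521732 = -0.00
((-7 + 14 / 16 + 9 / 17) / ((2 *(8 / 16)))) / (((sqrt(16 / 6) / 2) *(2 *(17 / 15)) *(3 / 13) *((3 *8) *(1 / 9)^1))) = -148395 *sqrt(6) / 73984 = -4.91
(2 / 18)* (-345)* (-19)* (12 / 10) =874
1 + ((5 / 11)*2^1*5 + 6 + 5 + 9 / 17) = 3193 / 187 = 17.07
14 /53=0.26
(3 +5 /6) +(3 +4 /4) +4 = 11.83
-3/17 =-0.18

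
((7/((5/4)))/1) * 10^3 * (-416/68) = -582400/17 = -34258.82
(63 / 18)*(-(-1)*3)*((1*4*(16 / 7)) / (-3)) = -32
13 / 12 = 1.08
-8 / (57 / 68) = -544 / 57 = -9.54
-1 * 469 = -469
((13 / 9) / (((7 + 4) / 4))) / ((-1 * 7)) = -52 / 693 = -0.08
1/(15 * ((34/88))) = 44/255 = 0.17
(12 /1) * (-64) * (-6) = 4608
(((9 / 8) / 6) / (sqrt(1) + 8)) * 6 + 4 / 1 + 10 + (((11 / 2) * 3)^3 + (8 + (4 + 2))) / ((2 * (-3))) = -35371 / 48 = -736.90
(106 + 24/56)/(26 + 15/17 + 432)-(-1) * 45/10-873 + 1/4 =-189599451/218428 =-868.02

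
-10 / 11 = -0.91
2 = 2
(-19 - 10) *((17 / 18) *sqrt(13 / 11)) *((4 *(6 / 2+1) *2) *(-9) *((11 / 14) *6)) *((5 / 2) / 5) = 11832 *sqrt(143) / 7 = 20212.88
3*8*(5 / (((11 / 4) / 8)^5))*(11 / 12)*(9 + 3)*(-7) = -28185722880 / 14641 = -1925122.80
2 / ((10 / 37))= 37 / 5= 7.40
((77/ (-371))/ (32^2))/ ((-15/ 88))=121/ 101760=0.00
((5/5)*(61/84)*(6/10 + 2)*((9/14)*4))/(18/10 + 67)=2379/33712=0.07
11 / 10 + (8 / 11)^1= 201 / 110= 1.83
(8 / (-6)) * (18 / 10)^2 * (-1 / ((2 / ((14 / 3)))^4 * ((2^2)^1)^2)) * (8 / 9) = 4802 / 675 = 7.11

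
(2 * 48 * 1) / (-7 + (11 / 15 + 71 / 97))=-139680 / 8053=-17.35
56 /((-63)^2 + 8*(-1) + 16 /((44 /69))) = 616 /43847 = 0.01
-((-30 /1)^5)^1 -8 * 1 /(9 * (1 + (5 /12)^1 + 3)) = 24299999.80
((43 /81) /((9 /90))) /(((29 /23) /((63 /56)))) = 4945 /1044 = 4.74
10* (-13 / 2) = -65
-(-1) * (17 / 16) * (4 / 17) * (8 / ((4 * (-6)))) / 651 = -1 / 7812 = -0.00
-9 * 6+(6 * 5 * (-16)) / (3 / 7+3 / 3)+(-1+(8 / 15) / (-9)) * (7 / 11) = -52741 / 135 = -390.67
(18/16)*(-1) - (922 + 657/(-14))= -49067/56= -876.20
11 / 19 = 0.58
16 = 16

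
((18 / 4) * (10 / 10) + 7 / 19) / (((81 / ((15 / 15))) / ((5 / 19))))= 925 / 58482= 0.02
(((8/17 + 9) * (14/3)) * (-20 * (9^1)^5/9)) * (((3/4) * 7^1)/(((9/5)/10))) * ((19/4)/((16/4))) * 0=0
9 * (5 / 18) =5 / 2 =2.50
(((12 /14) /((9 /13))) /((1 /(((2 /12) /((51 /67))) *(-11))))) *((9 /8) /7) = -9581 /19992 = -0.48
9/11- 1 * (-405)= 4464/11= 405.82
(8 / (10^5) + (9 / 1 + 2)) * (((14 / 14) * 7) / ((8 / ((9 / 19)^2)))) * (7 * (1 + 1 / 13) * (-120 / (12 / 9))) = -2644747119 / 1805000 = -1465.23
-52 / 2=-26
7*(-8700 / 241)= -60900 / 241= -252.70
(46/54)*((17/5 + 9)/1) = 1426/135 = 10.56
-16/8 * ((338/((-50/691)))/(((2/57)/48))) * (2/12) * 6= 319507344/25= 12780293.76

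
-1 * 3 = -3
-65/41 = -1.59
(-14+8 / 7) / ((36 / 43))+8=-103 / 14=-7.36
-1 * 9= -9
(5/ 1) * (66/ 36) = 55/ 6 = 9.17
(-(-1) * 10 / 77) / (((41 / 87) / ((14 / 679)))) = 1740 / 306229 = 0.01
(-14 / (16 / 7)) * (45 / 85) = -441 / 136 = -3.24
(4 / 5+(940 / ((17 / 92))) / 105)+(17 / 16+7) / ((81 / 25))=13298377 / 257040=51.74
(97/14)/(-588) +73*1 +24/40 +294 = 15129931/41160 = 367.59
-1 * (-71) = 71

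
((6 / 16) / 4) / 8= 3 / 256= 0.01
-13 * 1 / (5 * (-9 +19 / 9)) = 117 / 310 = 0.38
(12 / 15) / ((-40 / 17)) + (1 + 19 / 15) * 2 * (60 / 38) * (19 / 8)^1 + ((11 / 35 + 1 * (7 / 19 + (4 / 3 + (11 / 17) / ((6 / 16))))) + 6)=2984693 / 113050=26.40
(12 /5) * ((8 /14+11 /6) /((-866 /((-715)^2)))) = -10326745 /3031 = -3407.04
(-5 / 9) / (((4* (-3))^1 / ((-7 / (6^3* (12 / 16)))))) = -0.00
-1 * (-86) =86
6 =6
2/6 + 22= 67/3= 22.33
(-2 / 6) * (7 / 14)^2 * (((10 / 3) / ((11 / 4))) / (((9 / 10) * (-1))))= 100 / 891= 0.11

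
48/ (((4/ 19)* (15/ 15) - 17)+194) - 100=-335788/ 3367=-99.73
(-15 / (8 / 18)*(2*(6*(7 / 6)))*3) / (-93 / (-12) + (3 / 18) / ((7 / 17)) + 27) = -119070 / 2953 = -40.32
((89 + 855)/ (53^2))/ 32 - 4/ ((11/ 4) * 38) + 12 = 14057331/ 1174162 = 11.97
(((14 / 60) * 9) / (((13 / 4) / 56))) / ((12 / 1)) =196 / 65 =3.02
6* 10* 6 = 360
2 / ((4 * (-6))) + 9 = 107 / 12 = 8.92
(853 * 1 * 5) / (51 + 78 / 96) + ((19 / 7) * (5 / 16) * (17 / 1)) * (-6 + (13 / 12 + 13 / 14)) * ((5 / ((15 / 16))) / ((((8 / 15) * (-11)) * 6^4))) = 4578432234385 / 55592925696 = 82.36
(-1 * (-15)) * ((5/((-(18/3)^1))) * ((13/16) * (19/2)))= -6175/64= -96.48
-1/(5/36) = -36/5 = -7.20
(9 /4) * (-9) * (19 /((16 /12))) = -4617 /16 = -288.56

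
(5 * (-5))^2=625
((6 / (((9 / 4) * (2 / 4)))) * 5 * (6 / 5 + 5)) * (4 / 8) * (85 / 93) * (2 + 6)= 5440 / 9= 604.44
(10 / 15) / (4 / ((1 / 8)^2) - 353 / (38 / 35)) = -76 / 7881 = -0.01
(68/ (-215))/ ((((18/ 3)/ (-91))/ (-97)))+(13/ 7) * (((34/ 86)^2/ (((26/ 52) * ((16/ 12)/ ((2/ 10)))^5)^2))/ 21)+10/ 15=-107766206463926050969/ 231938560000000000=-464.63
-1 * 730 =-730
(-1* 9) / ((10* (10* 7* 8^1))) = -9 / 5600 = -0.00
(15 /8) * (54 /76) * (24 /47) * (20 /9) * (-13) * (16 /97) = -3.24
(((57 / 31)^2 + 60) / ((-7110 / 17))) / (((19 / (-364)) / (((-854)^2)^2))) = 422945993634321248 / 273885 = 1544246649631.49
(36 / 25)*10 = 72 / 5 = 14.40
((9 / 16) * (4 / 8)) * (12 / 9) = 3 / 8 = 0.38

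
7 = 7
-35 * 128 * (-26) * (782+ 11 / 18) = 820426880 / 9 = 91158542.22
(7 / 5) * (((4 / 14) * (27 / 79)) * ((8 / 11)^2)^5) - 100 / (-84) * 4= 1025745894967916 / 215150937065295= 4.77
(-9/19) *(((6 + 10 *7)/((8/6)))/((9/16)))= -48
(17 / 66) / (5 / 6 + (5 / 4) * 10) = 17 / 880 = 0.02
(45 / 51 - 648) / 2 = -11001 / 34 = -323.56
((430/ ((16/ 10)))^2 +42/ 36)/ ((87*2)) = 3466931/ 8352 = 415.10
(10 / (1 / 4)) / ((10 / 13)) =52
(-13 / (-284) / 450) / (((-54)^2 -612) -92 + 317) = 13 / 323206200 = 0.00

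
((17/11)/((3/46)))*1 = 782/33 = 23.70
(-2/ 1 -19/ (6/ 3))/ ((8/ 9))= -207/ 16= -12.94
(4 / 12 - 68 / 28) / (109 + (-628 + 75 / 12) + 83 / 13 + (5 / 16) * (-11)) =9152 / 2226819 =0.00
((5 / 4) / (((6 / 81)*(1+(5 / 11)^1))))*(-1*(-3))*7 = 31185 / 128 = 243.63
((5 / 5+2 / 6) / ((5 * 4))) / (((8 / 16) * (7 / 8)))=16 / 105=0.15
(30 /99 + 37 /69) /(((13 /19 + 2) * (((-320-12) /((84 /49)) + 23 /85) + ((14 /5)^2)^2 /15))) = -37821875 /22898595852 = -0.00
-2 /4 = -1 /2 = -0.50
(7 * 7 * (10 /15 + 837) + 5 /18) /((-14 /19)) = -14037713 /252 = -55705.21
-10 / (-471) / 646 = 5 / 152133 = 0.00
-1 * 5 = -5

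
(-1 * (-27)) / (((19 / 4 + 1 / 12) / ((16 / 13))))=2592 / 377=6.88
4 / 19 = 0.21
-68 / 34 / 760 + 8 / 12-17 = -18623 / 1140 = -16.34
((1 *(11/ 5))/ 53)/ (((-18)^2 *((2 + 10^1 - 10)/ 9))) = 11/ 19080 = 0.00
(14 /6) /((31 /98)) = 7.38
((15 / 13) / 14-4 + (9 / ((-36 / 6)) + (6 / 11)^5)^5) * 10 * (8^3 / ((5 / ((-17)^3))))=514149754675358045628898528689426784 / 9859582408483418705806552841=52147214.09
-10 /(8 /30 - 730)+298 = 1631029 /5473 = 298.01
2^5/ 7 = 32/ 7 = 4.57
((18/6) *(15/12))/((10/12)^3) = 162/25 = 6.48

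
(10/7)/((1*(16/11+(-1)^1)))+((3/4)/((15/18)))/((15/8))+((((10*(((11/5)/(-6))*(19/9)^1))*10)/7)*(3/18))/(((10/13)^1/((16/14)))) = 87778/99225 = 0.88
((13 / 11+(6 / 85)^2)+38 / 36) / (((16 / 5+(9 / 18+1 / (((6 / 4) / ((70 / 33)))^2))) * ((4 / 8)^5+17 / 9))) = 91460879136 / 446398447145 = 0.20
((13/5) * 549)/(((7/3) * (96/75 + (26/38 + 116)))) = 2034045/392231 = 5.19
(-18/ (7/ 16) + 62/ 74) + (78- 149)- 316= -110672/ 259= -427.31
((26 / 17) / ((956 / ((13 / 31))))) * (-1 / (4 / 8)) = -169 / 125953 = -0.00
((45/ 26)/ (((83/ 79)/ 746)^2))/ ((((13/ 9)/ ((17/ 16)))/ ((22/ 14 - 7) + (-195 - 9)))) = -4382074587476745/ 32598748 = -134424628.44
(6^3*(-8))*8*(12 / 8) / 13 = -20736 / 13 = -1595.08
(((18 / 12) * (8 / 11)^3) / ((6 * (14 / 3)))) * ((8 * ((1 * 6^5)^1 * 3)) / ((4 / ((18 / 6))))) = 26873856 / 9317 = 2884.39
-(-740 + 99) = 641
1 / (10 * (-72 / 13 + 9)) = 13 / 450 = 0.03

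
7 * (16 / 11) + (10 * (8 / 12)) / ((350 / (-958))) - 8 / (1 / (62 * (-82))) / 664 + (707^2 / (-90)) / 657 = 3380980621 / 75579966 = 44.73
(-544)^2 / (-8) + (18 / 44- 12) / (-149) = -121259521 / 3278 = -36991.92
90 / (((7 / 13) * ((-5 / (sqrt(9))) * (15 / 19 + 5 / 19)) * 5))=-6669 / 350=-19.05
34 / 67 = 0.51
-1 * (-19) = 19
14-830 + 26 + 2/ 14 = -789.86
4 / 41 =0.10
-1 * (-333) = 333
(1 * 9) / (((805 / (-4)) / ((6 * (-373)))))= 80568 / 805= 100.08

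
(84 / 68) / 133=3 / 323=0.01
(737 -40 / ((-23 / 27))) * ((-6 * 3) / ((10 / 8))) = -1298232 / 115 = -11288.97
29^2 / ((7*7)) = 841 / 49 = 17.16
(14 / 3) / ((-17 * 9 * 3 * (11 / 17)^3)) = -4046 / 107811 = -0.04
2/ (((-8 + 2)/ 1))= -1/ 3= -0.33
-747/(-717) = 249/239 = 1.04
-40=-40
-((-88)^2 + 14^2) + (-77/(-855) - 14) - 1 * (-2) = -6798883/855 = -7951.91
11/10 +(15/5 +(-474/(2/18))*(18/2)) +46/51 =-19578389/510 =-38389.00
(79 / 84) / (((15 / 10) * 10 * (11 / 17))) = 1343 / 13860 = 0.10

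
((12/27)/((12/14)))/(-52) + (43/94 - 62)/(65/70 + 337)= -0.19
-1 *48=-48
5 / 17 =0.29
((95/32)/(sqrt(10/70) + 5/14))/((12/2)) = -3325/288 + 665*sqrt(7)/144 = 0.67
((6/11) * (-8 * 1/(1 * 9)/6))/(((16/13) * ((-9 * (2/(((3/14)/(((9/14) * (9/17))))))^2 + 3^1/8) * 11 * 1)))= 15028/227693565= 0.00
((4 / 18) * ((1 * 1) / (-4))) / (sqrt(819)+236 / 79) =9322 / 45501147 - 6241 * sqrt(91) / 30334098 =-0.00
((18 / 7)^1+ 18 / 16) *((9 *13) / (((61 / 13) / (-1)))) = -314847 / 3416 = -92.17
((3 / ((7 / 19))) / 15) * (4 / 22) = 38 / 385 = 0.10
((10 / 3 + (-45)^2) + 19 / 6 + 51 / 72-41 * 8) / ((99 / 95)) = 3885595 / 2376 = 1635.35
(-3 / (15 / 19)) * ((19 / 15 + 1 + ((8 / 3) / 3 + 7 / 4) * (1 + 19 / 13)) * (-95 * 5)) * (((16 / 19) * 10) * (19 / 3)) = 296077760 / 351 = 843526.38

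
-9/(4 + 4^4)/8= -9/2080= -0.00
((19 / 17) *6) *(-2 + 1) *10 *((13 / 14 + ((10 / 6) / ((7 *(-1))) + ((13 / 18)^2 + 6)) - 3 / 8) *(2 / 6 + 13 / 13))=-5892470 / 9639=-611.32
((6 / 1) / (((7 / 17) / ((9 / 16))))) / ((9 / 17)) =867 / 56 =15.48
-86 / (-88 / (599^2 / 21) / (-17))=-262283531 / 924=-283856.64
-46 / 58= -23 / 29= -0.79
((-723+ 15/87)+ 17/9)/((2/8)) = -752660/261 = -2883.75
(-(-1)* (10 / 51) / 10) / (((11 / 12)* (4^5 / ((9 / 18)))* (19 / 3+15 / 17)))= 3 / 2072576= 0.00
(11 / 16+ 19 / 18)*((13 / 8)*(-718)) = -1171417 / 576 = -2033.71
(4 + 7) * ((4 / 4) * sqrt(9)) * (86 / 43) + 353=419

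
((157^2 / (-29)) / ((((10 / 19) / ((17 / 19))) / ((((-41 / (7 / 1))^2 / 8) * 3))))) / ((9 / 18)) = -2113183419 / 56840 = -37177.75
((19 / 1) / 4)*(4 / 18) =19 / 18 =1.06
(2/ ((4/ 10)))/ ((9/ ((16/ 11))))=0.81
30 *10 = 300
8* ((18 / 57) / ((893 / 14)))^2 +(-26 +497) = 135591107367 / 287879089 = 471.00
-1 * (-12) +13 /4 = 61 /4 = 15.25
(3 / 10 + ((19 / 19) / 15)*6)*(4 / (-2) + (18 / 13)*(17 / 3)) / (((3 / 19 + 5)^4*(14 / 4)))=2476099 / 1498848260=0.00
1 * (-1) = -1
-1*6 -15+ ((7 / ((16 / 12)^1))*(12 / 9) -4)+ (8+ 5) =-5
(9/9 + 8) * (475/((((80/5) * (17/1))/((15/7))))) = 64125/1904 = 33.68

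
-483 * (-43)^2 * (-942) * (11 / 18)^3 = 62207177263 / 324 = 191997460.69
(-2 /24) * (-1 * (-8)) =-2 /3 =-0.67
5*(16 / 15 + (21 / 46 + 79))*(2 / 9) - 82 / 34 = 919076 / 10557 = 87.06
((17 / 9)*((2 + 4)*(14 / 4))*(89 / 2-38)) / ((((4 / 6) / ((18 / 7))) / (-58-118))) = -175032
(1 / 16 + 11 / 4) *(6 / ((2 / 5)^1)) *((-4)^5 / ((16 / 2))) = -5400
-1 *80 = -80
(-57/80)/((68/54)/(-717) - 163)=1103463/252444080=0.00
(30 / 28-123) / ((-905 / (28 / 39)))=1138 / 11765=0.10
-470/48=-235/24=-9.79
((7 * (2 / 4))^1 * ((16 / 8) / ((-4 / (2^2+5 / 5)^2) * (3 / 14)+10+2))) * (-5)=-6125 / 2094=-2.93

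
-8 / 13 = -0.62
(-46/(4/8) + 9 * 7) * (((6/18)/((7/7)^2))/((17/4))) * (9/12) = -1.71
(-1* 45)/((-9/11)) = 55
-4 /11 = -0.36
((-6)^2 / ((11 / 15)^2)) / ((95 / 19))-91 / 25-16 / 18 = 241201 / 27225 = 8.86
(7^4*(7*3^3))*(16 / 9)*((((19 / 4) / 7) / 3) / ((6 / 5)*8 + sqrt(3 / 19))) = 39623360 / 2081 - 651700*sqrt(57) / 6243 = 18252.42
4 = 4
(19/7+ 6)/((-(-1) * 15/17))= 1037/105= 9.88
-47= -47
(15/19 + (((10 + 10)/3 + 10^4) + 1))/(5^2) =570482/1425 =400.34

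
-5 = -5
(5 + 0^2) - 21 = -16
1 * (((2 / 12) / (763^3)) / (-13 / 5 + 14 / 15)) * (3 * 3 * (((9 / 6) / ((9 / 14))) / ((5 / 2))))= -3 / 1586410525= -0.00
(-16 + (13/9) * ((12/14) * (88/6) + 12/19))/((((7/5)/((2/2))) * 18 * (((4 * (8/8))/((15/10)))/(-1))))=-4595/100548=-0.05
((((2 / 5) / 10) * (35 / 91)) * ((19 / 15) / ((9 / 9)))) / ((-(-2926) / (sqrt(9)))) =1 / 50050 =0.00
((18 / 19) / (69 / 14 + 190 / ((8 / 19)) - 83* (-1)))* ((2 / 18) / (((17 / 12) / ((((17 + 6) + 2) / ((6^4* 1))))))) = 350 / 131660937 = 0.00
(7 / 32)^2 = 0.05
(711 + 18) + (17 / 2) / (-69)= 100585 / 138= 728.88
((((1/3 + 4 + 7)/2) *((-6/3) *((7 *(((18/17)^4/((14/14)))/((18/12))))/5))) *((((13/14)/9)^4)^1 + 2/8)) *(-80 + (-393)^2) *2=-15570374847112/15166431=-1026634.07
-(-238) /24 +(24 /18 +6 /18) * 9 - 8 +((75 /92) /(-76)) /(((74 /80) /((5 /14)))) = 5742631 /339549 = 16.91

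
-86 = -86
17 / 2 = 8.50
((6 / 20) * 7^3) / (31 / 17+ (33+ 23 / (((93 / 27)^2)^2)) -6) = 16155152853 / 4550906410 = 3.55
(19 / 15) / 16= 19 / 240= 0.08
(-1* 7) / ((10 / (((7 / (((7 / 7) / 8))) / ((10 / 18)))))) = -1764 / 25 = -70.56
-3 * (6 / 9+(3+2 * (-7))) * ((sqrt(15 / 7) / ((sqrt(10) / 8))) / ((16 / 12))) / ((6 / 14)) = 31 * sqrt(42) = 200.90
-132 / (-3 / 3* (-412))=-33 / 103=-0.32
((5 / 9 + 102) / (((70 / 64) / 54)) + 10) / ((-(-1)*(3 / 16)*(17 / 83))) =235807648 / 1785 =132105.12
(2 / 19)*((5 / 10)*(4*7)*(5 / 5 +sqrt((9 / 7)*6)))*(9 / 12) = 21 / 19 +9*sqrt(42) / 19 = 4.18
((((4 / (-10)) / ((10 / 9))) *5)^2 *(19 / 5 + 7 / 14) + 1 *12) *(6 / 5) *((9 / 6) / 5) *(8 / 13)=233388 / 40625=5.74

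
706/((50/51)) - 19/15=53914/75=718.85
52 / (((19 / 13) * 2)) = 338 / 19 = 17.79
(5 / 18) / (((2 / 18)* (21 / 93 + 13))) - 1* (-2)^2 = -625 / 164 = -3.81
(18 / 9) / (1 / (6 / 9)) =4 / 3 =1.33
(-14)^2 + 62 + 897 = 1155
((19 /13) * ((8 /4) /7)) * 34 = 1292 /91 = 14.20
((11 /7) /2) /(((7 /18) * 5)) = 99 /245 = 0.40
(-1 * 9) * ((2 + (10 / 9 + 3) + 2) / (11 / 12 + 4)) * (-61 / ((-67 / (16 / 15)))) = -284992 / 19765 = -14.42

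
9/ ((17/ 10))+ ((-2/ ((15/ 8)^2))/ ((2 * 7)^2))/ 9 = 8929706/ 1686825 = 5.29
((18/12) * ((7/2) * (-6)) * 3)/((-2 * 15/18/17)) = 9639/10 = 963.90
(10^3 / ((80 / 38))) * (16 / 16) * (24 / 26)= 5700 / 13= 438.46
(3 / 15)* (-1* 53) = -53 / 5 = -10.60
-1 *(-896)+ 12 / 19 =17036 / 19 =896.63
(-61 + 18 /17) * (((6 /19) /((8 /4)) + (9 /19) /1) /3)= -4076 /323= -12.62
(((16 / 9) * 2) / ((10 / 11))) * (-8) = -1408 / 45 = -31.29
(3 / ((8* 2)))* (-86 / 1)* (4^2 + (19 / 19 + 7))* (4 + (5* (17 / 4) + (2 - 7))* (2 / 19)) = -83979 / 38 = -2209.97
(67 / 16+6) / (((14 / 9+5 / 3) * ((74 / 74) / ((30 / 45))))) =489 / 232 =2.11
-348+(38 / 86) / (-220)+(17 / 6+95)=-7099787 / 28380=-250.17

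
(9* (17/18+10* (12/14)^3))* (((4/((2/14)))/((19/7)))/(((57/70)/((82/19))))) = 73326040/20577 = 3563.50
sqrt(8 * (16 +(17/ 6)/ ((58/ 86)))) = 2 * sqrt(305805)/ 87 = 12.71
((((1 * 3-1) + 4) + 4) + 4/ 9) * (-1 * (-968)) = 90992/ 9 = 10110.22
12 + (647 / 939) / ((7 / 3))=12.30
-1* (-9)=9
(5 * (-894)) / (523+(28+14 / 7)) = -4470 / 553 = -8.08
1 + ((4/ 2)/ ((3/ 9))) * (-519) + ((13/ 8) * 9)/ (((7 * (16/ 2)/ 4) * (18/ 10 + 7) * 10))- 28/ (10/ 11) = -154925879/ 49280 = -3143.79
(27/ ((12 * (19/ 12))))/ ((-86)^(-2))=199692/ 19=10510.11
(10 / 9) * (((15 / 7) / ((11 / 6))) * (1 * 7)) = 9.09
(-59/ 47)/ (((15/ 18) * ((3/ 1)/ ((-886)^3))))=82069761808/ 235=349233028.97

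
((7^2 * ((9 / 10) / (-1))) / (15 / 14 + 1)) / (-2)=3087 / 290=10.64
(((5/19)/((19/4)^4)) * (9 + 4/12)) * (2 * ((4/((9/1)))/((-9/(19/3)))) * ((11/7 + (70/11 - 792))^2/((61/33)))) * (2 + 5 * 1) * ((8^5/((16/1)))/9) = -305756299927224320/191243070117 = -1598783.68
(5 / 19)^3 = 0.02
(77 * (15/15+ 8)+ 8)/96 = 701/96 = 7.30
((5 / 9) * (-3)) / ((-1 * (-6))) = -0.28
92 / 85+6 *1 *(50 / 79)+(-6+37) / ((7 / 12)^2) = 95.98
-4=-4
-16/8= -2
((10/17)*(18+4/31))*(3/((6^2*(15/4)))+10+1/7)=3599048/33201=108.40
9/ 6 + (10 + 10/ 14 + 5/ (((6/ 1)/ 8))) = 793/ 42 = 18.88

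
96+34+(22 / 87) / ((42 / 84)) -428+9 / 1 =-25099 / 87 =-288.49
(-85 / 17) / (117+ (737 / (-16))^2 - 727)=-1280 / 387009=-0.00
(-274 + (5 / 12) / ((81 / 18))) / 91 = -2113 / 702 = -3.01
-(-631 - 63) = 694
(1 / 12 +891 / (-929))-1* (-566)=6300005 / 11148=565.12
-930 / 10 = -93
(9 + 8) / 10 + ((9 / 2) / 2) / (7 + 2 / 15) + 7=19293 / 2140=9.02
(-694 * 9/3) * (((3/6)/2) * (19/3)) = -6593/2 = -3296.50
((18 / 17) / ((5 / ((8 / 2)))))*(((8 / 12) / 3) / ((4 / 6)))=24 / 85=0.28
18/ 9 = 2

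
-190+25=-165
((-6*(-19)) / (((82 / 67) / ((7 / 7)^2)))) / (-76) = -1.23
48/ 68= 12/ 17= 0.71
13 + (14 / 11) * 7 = 241 / 11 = 21.91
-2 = -2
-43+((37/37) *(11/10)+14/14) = -409/10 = -40.90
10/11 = 0.91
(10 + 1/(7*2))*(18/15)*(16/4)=1692/35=48.34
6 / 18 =1 / 3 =0.33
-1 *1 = -1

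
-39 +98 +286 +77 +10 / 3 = 1276 / 3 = 425.33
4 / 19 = 0.21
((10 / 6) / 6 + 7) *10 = 655 / 9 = 72.78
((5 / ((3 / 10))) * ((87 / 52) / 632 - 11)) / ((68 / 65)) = -45177125 / 257856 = -175.20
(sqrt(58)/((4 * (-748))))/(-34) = sqrt(58)/101728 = 0.00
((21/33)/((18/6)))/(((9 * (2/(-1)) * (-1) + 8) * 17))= 7/14586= 0.00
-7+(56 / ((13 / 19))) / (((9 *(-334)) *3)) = -410851 / 58617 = -7.01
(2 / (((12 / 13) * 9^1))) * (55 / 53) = 715 / 2862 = 0.25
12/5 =2.40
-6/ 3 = -2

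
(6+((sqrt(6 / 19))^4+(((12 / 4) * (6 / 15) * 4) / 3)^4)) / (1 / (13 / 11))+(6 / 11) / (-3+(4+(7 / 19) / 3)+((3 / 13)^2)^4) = 2000549049888250888 / 129571595887806875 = 15.44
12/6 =2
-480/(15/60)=-1920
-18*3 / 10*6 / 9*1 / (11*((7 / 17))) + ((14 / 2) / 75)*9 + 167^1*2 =643037 / 1925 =334.05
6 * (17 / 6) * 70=1190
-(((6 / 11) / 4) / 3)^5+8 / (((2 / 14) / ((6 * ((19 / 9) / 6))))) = 5483464439 / 46382688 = 118.22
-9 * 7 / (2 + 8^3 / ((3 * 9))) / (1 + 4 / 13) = -22113 / 9622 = -2.30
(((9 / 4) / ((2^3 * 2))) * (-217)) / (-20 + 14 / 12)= 5859 / 3616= 1.62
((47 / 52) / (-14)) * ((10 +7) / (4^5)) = -799 / 745472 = -0.00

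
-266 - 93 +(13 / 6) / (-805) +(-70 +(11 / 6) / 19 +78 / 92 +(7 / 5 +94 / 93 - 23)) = -425448053 / 948290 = -448.65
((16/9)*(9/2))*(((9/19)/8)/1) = 9/19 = 0.47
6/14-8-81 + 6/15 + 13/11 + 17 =-26946/385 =-69.99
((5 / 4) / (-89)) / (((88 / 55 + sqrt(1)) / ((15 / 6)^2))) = -625 / 18512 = -0.03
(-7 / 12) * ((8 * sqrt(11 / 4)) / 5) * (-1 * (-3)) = -7 * sqrt(11) / 5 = -4.64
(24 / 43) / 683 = 24 / 29369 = 0.00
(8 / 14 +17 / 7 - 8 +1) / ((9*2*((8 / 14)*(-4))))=7 / 72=0.10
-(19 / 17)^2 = -361 / 289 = -1.25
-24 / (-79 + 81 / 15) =15 / 46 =0.33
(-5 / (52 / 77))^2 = 148225 / 2704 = 54.82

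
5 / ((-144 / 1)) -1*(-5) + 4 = 1291 / 144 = 8.97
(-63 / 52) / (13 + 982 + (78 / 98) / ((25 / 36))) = -77175 / 63454508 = -0.00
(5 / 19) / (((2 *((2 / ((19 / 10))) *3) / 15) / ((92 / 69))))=5 / 6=0.83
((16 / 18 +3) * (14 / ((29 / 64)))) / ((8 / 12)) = 15680 / 87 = 180.23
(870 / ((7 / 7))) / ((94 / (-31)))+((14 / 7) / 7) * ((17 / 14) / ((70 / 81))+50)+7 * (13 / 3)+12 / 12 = -116503753 / 483630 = -240.89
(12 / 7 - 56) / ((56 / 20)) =-950 / 49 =-19.39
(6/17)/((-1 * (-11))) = 0.03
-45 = -45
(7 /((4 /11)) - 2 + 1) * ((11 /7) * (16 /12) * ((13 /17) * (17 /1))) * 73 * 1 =36287.95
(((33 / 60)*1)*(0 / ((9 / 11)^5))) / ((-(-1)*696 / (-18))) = 0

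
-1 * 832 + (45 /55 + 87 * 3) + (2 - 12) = -6382 /11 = -580.18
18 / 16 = 9 / 8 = 1.12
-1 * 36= -36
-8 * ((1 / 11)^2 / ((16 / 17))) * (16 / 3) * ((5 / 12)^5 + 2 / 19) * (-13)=0.57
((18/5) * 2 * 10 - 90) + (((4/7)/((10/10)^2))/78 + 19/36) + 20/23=-1250425/75348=-16.60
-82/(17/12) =-984/17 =-57.88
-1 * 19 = -19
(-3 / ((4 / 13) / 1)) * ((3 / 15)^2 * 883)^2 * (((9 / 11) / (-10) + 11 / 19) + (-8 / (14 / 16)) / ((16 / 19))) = 4608829783857 / 36575000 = 126010.38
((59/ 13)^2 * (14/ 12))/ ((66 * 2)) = 24367/ 133848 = 0.18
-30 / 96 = -5 / 16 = -0.31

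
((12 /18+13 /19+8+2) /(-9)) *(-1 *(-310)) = -200570 /513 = -390.97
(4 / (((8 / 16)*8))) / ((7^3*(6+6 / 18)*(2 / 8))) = 12 / 6517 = 0.00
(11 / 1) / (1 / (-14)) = -154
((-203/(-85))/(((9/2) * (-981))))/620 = -203/232644150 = -0.00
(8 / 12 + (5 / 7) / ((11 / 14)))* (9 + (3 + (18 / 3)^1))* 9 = 2808 / 11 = 255.27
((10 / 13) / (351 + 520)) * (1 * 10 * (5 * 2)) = 1000 / 11323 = 0.09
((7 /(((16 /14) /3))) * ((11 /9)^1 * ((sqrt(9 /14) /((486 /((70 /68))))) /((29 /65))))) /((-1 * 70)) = -0.00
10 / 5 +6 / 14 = 17 / 7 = 2.43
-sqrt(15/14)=-sqrt(210)/14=-1.04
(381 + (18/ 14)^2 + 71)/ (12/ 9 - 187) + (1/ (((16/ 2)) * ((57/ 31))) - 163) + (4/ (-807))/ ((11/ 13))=-6090421513859/ 36826554072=-165.38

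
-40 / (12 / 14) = -140 / 3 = -46.67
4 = 4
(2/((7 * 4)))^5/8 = 0.00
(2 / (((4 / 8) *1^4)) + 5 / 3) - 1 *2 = 11 / 3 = 3.67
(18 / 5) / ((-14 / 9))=-81 / 35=-2.31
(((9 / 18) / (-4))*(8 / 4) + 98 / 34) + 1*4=451 / 68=6.63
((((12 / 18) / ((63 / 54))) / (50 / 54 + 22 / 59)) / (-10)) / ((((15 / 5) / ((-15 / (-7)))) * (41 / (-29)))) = 92394 / 4156621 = 0.02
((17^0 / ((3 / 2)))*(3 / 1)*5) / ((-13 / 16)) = -12.31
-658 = -658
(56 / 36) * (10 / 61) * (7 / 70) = 14 / 549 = 0.03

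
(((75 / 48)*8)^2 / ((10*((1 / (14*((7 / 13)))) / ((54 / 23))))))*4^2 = 1323000 / 299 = 4424.75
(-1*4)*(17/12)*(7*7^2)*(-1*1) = 5831/3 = 1943.67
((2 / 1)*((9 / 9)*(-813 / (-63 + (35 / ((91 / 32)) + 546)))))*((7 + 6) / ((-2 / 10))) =1373970 / 6439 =213.38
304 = 304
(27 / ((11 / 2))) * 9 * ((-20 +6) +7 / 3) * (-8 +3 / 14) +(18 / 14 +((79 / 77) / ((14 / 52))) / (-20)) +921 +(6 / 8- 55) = 52617471 / 10780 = 4881.03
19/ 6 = 3.17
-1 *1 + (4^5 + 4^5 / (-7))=6137 / 7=876.71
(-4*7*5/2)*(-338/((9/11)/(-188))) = -48928880/9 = -5436542.22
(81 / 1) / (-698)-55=-38471 / 698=-55.12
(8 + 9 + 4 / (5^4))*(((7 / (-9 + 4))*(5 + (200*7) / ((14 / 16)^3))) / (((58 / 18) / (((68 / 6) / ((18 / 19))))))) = -23493161781 / 126875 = -185167.78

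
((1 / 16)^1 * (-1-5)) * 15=-5.62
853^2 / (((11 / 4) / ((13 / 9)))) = 37835668 / 99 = 382178.46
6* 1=6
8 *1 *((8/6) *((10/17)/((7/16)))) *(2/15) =2048/1071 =1.91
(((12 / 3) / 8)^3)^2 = 1 / 64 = 0.02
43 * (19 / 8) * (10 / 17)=4085 / 68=60.07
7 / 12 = 0.58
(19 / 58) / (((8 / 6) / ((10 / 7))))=0.35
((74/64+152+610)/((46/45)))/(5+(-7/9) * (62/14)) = 9890505/20608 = 479.94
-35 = -35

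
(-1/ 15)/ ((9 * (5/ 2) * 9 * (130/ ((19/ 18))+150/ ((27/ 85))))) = -19/ 34360875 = -0.00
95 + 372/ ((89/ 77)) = 37099/ 89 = 416.84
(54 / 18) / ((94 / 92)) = 138 / 47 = 2.94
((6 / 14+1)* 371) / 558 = 0.95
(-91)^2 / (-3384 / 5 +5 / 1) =-41405 / 3359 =-12.33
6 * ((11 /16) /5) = 33 /40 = 0.82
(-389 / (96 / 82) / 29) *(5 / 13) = -4.41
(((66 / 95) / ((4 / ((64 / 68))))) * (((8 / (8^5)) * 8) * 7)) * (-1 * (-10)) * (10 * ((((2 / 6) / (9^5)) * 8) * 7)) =2695 / 38145654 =0.00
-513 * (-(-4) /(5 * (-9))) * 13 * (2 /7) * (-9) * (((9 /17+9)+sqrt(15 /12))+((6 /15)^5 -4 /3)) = -23259373488 /1859375 -26676 * sqrt(5) /35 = -14213.51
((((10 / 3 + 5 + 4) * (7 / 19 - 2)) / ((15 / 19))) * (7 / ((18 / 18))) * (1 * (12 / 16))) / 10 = -8029 / 600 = -13.38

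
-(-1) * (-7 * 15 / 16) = -105 / 16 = -6.56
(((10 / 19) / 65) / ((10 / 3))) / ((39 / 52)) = 4 / 1235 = 0.00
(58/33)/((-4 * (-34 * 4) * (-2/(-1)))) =29/17952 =0.00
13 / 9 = 1.44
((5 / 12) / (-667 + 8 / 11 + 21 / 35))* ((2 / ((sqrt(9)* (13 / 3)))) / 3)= -275 / 8567208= -0.00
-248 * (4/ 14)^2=-992/ 49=-20.24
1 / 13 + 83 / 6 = 1085 / 78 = 13.91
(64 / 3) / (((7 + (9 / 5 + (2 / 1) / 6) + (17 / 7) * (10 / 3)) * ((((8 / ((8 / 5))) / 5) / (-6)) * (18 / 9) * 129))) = -2240 / 77787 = -0.03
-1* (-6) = 6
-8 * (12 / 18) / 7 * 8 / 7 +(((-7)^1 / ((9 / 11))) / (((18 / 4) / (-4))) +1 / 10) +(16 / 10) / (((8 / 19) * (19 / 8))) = 334753 / 39690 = 8.43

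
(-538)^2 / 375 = 289444 / 375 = 771.85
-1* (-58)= 58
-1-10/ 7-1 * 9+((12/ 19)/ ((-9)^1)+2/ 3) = -4322/ 399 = -10.83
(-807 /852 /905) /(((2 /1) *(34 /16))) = -269 /1092335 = -0.00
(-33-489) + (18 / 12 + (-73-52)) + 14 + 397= -469 / 2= -234.50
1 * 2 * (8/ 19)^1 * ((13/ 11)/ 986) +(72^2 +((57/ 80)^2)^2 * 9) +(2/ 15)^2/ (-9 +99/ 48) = 21866424435819206467/ 4216175124480000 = 5186.32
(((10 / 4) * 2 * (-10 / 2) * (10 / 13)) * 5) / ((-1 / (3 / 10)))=28.85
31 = 31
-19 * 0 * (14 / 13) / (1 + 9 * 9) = 0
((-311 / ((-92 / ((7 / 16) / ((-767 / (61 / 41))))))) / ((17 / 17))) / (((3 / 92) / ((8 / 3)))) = -132797 / 566046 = -0.23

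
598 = 598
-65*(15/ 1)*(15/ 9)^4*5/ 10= -203125/ 54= -3761.57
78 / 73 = 1.07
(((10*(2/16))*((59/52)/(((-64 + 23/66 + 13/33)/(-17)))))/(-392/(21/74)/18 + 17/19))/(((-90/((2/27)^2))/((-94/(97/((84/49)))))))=-19704938/38715372279675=-0.00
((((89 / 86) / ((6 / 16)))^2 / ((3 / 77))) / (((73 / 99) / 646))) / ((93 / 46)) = 84705.14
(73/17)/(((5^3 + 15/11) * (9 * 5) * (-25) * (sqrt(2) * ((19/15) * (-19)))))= 803 * sqrt(2)/1279564500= 0.00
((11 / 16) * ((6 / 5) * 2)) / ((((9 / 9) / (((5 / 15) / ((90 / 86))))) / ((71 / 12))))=33583 / 10800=3.11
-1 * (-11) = 11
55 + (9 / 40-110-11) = -2631 / 40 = -65.78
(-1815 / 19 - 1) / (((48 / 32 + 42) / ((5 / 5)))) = -3668 / 1653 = -2.22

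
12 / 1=12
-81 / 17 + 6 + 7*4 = 497 / 17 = 29.24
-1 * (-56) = 56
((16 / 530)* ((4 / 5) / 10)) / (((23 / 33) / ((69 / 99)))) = 16 / 6625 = 0.00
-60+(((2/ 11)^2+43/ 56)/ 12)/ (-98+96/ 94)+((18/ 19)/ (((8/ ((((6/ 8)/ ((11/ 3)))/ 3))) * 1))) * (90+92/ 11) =-138973048149/ 2347260608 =-59.21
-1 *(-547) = 547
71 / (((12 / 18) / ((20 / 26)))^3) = 239625 / 2197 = 109.07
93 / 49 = 1.90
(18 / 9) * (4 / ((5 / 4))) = 32 / 5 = 6.40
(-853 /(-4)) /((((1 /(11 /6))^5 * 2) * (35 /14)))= 137376503 /155520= 883.34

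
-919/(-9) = 919/9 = 102.11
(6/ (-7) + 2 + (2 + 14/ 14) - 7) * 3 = -60/ 7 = -8.57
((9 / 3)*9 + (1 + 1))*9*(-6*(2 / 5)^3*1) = -12528 / 125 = -100.22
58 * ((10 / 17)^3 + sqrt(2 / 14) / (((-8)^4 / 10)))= 145 * sqrt(7) / 7168 + 58000 / 4913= 11.86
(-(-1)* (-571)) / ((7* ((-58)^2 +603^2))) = -571 / 2568811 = -0.00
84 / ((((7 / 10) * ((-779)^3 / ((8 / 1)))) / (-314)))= 301440 / 472729139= 0.00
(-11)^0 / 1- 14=-13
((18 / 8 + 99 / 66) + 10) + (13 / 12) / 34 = 5623 / 408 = 13.78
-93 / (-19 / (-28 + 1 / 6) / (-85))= 11580.13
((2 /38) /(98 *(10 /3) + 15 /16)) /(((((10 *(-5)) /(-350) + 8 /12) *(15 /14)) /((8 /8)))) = 4704 /25395875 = 0.00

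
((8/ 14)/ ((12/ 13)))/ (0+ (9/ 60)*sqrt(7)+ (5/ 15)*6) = 10400/ 32277 -260*sqrt(7)/ 10759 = 0.26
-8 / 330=-4 / 165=-0.02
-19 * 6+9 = -105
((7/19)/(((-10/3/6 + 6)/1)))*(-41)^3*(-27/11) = 16747803/1463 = 11447.58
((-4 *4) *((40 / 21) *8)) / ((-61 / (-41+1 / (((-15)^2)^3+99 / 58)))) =-138684980485120 / 846300783069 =-163.87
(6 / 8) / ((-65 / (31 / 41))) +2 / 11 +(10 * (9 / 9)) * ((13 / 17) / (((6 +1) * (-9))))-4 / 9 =-16440491 / 41861820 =-0.39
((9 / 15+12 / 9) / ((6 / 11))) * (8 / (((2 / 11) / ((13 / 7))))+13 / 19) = 1165307 / 3990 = 292.06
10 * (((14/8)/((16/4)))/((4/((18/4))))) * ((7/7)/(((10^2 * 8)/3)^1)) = 189/10240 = 0.02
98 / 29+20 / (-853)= 3.36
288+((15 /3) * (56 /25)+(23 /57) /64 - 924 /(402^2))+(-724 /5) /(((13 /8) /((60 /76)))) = 81199251397 /354810560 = 228.85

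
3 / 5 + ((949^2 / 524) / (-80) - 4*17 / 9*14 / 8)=-12867521 / 377280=-34.11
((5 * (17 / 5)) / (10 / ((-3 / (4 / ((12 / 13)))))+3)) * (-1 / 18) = 17 / 206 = 0.08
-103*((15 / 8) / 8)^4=-5214375 / 16777216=-0.31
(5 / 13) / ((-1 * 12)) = -5 / 156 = -0.03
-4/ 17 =-0.24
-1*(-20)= 20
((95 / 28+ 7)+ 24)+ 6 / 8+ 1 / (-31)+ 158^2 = 5424807 / 217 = 24999.11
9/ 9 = 1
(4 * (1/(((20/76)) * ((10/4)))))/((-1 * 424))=-19/1325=-0.01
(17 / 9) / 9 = 17 / 81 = 0.21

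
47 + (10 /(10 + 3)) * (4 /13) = 7983 /169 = 47.24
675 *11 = 7425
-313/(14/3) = -939/14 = -67.07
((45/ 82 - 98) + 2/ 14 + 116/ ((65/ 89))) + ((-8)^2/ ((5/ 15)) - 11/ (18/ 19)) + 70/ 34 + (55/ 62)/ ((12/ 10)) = 86608189951/ 353922660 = 244.71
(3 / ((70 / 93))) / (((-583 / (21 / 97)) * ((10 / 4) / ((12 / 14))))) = -5022 / 9896425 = -0.00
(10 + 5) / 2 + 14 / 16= 67 / 8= 8.38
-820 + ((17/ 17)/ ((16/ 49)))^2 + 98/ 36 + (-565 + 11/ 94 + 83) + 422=-93970361/ 108288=-867.78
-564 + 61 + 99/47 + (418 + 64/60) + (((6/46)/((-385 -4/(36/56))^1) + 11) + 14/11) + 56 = -8512575464/628023165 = -13.55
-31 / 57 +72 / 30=1.86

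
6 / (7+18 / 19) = 114 / 151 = 0.75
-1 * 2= -2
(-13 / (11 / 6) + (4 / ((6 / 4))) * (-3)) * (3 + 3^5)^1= -40836 / 11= -3712.36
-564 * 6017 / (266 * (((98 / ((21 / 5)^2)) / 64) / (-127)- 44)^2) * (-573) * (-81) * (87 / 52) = -2291503048676438294016 / 4478228571640369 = -511698.55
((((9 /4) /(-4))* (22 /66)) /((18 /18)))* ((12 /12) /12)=-1 /64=-0.02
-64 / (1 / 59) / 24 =-472 / 3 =-157.33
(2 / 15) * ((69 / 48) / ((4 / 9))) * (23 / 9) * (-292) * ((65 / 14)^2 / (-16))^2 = -137867517125 / 236027904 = -584.12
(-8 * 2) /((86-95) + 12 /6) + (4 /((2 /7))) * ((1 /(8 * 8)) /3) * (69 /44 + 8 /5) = 372073 /147840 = 2.52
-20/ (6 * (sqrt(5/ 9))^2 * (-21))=2/ 7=0.29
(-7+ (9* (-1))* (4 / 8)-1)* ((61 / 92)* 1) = -1525 / 184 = -8.29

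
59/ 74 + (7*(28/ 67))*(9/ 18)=11205/ 4958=2.26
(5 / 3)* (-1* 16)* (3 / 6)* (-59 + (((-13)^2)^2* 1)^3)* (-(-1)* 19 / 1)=-17706544693040720 / 3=-5902181564346906.67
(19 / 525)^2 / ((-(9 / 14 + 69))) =-722 / 38390625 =-0.00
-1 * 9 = -9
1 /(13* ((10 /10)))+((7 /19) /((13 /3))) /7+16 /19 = 230 /247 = 0.93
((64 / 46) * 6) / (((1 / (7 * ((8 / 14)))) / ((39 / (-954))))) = -1664 / 1219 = -1.37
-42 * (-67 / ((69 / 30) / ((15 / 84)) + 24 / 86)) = 213.84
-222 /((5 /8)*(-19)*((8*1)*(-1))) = -222 /95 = -2.34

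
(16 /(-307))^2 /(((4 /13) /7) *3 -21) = -23296 /178978851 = -0.00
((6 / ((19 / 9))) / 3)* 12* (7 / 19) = 1512 / 361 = 4.19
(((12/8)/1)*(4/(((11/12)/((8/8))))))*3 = 216/11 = 19.64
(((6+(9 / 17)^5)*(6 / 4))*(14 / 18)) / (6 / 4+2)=2859397 / 1419857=2.01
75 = 75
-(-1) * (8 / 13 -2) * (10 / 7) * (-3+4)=-180 / 91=-1.98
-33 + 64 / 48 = -95 / 3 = -31.67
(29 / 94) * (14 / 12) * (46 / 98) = 667 / 3948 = 0.17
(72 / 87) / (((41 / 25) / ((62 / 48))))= 775 / 1189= 0.65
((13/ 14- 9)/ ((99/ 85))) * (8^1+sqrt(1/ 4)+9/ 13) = -2295595/ 36036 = -63.70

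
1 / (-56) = -1 / 56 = -0.02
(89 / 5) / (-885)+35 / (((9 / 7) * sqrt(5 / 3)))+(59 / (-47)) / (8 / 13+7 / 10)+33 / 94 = -14779937 / 23709150+49 * sqrt(15) / 9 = 20.46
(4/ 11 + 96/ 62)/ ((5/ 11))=652/ 155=4.21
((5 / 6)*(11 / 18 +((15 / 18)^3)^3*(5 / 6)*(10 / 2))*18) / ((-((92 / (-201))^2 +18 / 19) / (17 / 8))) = -621879926635595 / 15909931892736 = -39.09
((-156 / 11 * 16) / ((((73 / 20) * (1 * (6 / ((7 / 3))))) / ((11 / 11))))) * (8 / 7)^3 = -4259840 / 118041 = -36.09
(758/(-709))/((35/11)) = -8338/24815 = -0.34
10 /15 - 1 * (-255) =767 /3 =255.67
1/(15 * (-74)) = -1/1110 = -0.00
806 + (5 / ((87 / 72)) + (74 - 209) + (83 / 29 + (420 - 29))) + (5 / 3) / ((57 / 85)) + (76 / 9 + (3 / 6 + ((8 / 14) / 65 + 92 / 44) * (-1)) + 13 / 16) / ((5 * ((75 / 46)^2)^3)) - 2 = 814602488752123077406 / 761619012451171875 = 1069.57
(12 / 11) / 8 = 0.14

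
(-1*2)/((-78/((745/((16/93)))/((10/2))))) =4619/208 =22.21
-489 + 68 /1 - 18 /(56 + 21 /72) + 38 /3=-1656271 /4053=-408.65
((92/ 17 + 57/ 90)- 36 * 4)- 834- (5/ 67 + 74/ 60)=-5542732/ 5695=-973.26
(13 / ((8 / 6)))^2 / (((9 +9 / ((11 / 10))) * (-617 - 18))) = -1859 / 213360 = -0.01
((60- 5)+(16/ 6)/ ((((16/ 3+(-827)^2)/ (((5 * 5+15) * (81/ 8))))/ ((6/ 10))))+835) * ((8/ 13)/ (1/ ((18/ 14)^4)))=95848683955632/ 64042927039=1496.63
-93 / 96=-31 / 32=-0.97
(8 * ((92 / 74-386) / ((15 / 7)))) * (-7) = 5580512 / 555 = 10054.98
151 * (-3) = -453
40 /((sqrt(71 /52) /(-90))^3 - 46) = -137493735275520000000 /158117795566847642089 + 215317440000 * sqrt(923) /158117795566847642089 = -0.87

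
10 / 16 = 5 / 8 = 0.62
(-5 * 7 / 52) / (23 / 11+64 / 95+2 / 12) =-109725 / 477854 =-0.23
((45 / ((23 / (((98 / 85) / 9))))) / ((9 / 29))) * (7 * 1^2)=19894 / 3519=5.65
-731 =-731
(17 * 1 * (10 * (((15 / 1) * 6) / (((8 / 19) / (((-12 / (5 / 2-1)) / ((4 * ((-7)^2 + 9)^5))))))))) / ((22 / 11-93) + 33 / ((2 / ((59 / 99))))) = 218025 / 159822873008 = 0.00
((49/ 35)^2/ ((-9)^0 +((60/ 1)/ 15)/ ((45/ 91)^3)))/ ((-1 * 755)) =-35721/ 468916759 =-0.00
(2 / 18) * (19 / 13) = 19 / 117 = 0.16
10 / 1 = 10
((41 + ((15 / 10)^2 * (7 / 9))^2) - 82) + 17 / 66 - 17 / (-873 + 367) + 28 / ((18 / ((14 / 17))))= -22522619 / 619344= -36.37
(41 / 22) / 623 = 41 / 13706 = 0.00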